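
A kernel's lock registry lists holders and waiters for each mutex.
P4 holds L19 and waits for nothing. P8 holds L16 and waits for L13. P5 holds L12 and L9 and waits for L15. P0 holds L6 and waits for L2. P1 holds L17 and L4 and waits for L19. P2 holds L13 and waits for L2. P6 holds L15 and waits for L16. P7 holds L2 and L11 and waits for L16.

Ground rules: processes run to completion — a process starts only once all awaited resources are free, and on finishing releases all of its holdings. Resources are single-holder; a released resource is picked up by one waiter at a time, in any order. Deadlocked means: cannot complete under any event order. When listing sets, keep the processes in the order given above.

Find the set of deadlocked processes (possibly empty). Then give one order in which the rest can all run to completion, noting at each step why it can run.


The deadlocked set is P8, P5, P0, P2, P6 and P7.
Key observation: P8 -> P2 -> P7 -> P8 is a circular wait — nothing in it can go first; P5, P0 and P6 wait into the deadlock from upstream.
One completion order for the rest: P4, P1.
Check, step by step:
  P4: no waits; runs immediately, freeing L19
  P1 waits on L19 — all released -> runs and releases L17 and L4


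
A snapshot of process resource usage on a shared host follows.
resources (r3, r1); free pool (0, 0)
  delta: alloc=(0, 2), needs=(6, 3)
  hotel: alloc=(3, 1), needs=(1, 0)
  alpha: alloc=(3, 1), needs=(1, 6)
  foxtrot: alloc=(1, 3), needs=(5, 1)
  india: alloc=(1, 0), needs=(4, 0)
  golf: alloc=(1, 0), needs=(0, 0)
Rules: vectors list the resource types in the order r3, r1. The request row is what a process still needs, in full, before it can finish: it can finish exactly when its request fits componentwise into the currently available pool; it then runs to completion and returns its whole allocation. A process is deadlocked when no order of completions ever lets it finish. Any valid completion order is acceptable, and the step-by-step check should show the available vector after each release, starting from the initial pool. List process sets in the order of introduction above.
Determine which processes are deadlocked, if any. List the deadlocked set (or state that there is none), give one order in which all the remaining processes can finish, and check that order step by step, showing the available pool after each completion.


Nothing here is deadlocked.
Key observation: starting with golf, each completion frees enough for the next — no one is permanently blocked.
One completion order for the rest: golf, hotel, india, foxtrot, delta, alpha. Walking it through:
  pool = (0, 0)
  run golf (needs (0, 0), free (0, 0)); after release of (1, 0) the pool is (1, 0)
  run hotel (needs (1, 0), free (1, 0)); after release of (3, 1) the pool is (4, 1)
  run india (needs (4, 0), free (4, 1)); after release of (1, 0) the pool is (5, 1)
  run foxtrot (needs (5, 1), free (5, 1)); after release of (1, 3) the pool is (6, 4)
  run delta (needs (6, 3), free (6, 4)); after release of (0, 2) the pool is (6, 6)
  run alpha (needs (1, 6), free (6, 6)); after release of (3, 1) the pool is (9, 7)


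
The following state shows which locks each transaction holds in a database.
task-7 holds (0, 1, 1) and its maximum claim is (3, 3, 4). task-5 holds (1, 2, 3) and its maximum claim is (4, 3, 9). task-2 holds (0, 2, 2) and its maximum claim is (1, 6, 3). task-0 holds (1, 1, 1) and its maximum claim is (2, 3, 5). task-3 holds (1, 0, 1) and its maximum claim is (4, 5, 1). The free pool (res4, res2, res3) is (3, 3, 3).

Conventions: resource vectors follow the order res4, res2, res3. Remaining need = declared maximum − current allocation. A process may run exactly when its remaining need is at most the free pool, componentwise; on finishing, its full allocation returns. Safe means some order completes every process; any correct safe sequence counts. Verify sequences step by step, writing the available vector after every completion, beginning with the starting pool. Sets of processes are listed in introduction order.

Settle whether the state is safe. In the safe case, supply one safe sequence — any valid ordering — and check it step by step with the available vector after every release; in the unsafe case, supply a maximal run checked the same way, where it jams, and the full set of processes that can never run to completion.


SAFE, for example via the order task-7, task-2, task-3, task-0, task-5.
Key observation: the first exact fit in this order is task-7 — it needs (3, 2, 3) with (3, 3, 3) free, meeting a requested resource to the last unit.
Walking it through:
  pool = (3, 3, 3)
  run task-7 (needs (3, 2, 3), free (3, 3, 3)); after release of (0, 1, 1) the pool is (3, 4, 4)
  run task-2 (needs (1, 4, 1), free (3, 4, 4)); after release of (0, 2, 2) the pool is (3, 6, 6)
  run task-3 (needs (3, 5, 0), free (3, 6, 6)); after release of (1, 0, 1) the pool is (4, 6, 7)
  run task-0 (needs (1, 2, 4), free (4, 6, 7)); after release of (1, 1, 1) the pool is (5, 7, 8)
  run task-5 (needs (3, 1, 6), free (5, 7, 8)); after release of (1, 2, 3) the pool is (6, 9, 11)


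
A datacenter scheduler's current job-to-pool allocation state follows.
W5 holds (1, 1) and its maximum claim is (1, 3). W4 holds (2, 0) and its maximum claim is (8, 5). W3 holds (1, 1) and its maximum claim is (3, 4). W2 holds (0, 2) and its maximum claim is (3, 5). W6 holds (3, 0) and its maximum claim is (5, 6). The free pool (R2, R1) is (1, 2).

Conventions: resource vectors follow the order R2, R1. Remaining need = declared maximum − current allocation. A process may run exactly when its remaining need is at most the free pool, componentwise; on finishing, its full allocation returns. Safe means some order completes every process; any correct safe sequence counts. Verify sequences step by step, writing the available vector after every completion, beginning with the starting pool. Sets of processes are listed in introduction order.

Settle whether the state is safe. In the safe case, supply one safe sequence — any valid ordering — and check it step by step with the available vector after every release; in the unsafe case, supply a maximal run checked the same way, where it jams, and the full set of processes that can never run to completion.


SAFE, for example via the order W5, W3, W2, W6, W4.
Key observation: W5 is the earliest step where a requested resource binds exactly: need (0, 2), pool (1, 2) at its turn.
Step-by-step check:
  pool = (1, 2)
  W5: need (0, 2) fits (1, 2); releases (1, 1), pool now (2, 3)
  W3: need (2, 3) fits (2, 3); releases (1, 1), pool now (3, 4)
  W2: need (3, 3) fits (3, 4); releases (0, 2), pool now (3, 6)
  W6: need (2, 6) fits (3, 6); releases (3, 0), pool now (6, 6)
  W4: need (6, 5) fits (6, 6); releases (2, 0), pool now (8, 6)


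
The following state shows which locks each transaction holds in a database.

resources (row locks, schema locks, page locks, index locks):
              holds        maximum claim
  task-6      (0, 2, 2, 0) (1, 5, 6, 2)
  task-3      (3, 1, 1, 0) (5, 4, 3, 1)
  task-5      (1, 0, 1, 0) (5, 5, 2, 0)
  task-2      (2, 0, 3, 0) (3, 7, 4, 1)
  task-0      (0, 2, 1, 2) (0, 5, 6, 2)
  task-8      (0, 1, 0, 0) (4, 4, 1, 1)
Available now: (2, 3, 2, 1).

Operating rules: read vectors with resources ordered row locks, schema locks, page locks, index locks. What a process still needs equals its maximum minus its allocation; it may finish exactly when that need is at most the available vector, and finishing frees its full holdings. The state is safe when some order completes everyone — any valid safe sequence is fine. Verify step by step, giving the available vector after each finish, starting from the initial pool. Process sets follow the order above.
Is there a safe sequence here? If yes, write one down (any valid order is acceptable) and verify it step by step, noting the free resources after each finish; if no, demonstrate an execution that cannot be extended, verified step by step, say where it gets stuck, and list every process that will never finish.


UNSAFE — no complete ordering exists.
Key observation: after task-3, task-8, task-5 the pool peaks at (6, 5, 4, 1), and each blocked process is short somewhere: task-6 on index locks; task-2 on schema locks; task-0 on page locks.
Going as far as possible: task-3, task-8, task-5; after that, nothing fits. Step-by-step check:
  pool = (2, 3, 2, 1)
  task-3: need (2, 3, 2, 1) fits (2, 3, 2, 1); releases (3, 1, 1, 0), pool now (5, 4, 3, 1)
  task-8: need (4, 3, 1, 1) fits (5, 4, 3, 1); releases (0, 1, 0, 0), pool now (5, 5, 3, 1)
  task-5: need (4, 5, 1, 0) fits (5, 5, 3, 1); releases (1, 0, 1, 0), pool now (6, 5, 4, 1)
  task-6 cannot run: need (1, 3, 4, 2) vs free (6, 5, 4, 1) (insufficient index locks)
  task-2 cannot run: need (1, 7, 1, 1) vs free (6, 5, 4, 1) (insufficient schema locks)
  task-0 cannot run: need (0, 3, 5, 0) vs free (6, 5, 4, 1) (insufficient page locks)
Never able to finish: task-6, task-2 and task-0.


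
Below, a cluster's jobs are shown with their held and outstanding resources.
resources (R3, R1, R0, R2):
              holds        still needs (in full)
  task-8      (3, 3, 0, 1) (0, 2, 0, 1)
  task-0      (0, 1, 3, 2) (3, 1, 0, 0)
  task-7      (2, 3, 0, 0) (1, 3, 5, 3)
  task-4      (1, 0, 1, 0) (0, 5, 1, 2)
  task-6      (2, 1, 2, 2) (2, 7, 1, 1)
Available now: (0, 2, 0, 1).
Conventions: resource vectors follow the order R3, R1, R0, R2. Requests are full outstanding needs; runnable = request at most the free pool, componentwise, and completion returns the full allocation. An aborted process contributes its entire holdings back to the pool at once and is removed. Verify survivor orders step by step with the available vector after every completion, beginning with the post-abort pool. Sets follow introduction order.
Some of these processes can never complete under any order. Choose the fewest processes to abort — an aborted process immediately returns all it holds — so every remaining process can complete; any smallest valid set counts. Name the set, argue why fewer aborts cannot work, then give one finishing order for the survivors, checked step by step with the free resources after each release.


The answer: abort task-6.
Key observation: task-7 was stuck for good until task-6 gave back (2, 1, 2, 2); in the order shown it finishes at step 3.
No smaller set exists: with zero aborts the deadlock remains.
The survivors complete as task-8, task-0, task-7, task-4. Step-by-step check (starting from the post-abort pool):
  pool = (2, 3, 2, 3)
  task-8: need (0, 2, 0, 1) fits (2, 3, 2, 3); releases (3, 3, 0, 1), pool now (5, 6, 2, 4)
  task-0: need (3, 1, 0, 0) fits (5, 6, 2, 4); releases (0, 1, 3, 2), pool now (5, 7, 5, 6)
  task-7: need (1, 3, 5, 3) fits (5, 7, 5, 6); releases (2, 3, 0, 0), pool now (7, 10, 5, 6)
  task-4: need (0, 5, 1, 2) fits (7, 10, 5, 6); releases (1, 0, 1, 0), pool now (8, 10, 6, 6)


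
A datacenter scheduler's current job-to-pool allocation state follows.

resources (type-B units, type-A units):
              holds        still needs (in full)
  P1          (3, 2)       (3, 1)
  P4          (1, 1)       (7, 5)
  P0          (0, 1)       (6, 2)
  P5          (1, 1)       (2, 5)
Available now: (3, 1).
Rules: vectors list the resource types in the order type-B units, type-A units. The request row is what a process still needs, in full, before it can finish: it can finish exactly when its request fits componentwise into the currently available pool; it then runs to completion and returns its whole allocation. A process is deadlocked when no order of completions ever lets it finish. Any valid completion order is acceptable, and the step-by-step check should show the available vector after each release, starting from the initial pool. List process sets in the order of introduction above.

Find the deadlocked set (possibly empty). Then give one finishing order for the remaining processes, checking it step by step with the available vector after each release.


Deadlocked: P4 and P5.
Key observation: no order helps: past P1, P0, the free pool tops out at (6, 4), below what each blocked process needs in type-A units.
One completion order for the rest: P1, P0. Step-by-step check:
  pool = (3, 1)
  run P1 (needs (3, 1), free (3, 1)); after release of (3, 2) the pool is (6, 3)
  run P0 (needs (6, 2), free (6, 3)); after release of (0, 1) the pool is (6, 4)
None of the blocked processes ever fits:
  blocked: P4 wants (7, 5), pool (6, 4) — not enough type-B units and type-A units
  blocked: P5 wants (2, 5), pool (6, 4) — not enough type-A units


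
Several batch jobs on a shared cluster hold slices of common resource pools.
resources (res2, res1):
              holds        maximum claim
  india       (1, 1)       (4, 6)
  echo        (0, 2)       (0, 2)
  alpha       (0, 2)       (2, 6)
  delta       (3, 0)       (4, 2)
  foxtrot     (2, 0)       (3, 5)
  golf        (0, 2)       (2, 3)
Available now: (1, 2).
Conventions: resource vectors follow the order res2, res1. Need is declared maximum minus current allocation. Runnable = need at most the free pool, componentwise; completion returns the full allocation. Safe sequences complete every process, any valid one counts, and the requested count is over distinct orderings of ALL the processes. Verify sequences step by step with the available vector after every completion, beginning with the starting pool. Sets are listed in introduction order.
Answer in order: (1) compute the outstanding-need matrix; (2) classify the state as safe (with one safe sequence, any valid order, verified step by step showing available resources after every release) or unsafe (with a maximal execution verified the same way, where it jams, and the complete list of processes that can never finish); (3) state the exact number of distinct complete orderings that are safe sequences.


(1) Outstanding need per process (order res2, res1):
  india: (3, 5)
  echo: (0, 0)
  alpha: (2, 4)
  delta: (1, 2)
  foxtrot: (1, 5)
  golf: (2, 1)
(2) SAFE, for example via the order delta, echo, golf, alpha, india, foxtrot.
Key observation: reading the order forward, delta is the first process whose need (1, 2) meets the free pool (1, 2) exactly on a resource it requests.
Verifying each step:
  pool = (1, 2)
  delta needs (1, 2) <= (1, 2) -> finishes; pool += (3, 0) = (4, 2)
  echo needs (0, 0) <= (4, 2) -> finishes; pool += (0, 2) = (4, 4)
  golf needs (2, 1) <= (4, 4) -> finishes; pool += (0, 2) = (4, 6)
  alpha needs (2, 4) <= (4, 6) -> finishes; pool += (0, 2) = (4, 8)
  india needs (3, 5) <= (4, 8) -> finishes; pool += (1, 1) = (5, 9)
  foxtrot needs (1, 5) <= (5, 9) -> finishes; pool += (2, 0) = (7, 9)
(3) Exactly 36 of the possible complete orderings are safe sequences.


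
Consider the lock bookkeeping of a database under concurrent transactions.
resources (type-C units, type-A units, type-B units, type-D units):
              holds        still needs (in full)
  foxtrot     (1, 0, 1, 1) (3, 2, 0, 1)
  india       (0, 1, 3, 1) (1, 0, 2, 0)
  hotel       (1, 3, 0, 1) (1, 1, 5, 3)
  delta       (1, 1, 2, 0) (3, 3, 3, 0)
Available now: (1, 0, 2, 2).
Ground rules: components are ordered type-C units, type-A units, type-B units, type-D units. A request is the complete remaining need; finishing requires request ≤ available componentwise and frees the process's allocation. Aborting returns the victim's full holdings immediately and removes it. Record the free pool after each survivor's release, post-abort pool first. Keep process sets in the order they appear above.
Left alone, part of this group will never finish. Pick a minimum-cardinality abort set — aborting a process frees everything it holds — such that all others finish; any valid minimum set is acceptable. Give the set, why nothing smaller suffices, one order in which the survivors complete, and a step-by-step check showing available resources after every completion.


Minimum abort set: foxtrot.
Key observation: the returned (1, 0, 1, 1) from foxtrot is what brings delta — unrunnable before, under any order — into play at step 3.
No smaller set exists: with zero aborts the deadlock remains.
One survivor order: india, hotel, delta. Check, step by step (post-abort pool first):
  pool = (2, 0, 3, 3)
  india needs (1, 0, 2, 0) <= (2, 0, 3, 3) -> finishes; pool += (0, 1, 3, 1) = (2, 1, 6, 4)
  hotel needs (1, 1, 5, 3) <= (2, 1, 6, 4) -> finishes; pool += (1, 3, 0, 1) = (3, 4, 6, 5)
  delta needs (3, 3, 3, 0) <= (3, 4, 6, 5) -> finishes; pool += (1, 1, 2, 0) = (4, 5, 8, 5)


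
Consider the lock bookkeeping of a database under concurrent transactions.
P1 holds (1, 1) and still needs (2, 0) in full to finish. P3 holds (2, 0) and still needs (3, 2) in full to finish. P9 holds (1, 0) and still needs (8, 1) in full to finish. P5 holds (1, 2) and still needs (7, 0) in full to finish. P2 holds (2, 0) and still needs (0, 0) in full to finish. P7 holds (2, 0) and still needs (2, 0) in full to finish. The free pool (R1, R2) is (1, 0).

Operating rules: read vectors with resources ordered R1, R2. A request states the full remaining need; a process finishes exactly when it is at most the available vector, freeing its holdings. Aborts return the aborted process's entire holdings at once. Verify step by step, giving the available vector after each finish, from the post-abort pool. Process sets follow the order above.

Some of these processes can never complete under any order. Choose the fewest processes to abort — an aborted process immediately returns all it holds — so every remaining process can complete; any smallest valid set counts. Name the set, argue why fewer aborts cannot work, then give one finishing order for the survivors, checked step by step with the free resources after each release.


Minimum abort set: P9.
Key observation: P5 could never have finished before the abort; with (1, 0) returned by P9, it fits at step 4.
No smaller set exists: with zero aborts the deadlock remains.
Survivors finish in the order: P1, P2, P7, P5, P3. Verifying each step (pool after the aborts first):
  pool = (2, 0)
  run P1 (needs (2, 0), free (2, 0)); after release of (1, 1) the pool is (3, 1)
  run P2 (needs (0, 0), free (3, 1)); after release of (2, 0) the pool is (5, 1)
  run P7 (needs (2, 0), free (5, 1)); after release of (2, 0) the pool is (7, 1)
  run P5 (needs (7, 0), free (7, 1)); after release of (1, 2) the pool is (8, 3)
  run P3 (needs (3, 2), free (8, 3)); after release of (2, 0) the pool is (10, 3)


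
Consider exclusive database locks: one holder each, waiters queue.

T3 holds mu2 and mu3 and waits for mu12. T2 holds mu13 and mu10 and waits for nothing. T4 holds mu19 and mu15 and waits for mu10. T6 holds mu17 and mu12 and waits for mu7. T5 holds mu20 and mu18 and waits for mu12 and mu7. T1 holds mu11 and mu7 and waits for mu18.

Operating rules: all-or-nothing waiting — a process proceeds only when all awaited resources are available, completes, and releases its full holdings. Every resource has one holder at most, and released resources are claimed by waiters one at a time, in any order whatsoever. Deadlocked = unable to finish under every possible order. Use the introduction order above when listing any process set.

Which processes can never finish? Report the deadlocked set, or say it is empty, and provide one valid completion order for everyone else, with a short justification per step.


The deadlocked set is T3, T6, T5 and T1.
Key observation: the waits loop around T6 -> T1 -> T5 -> T6 with no way out; T3 waits into the deadlock from upstream.
One completion order for the rest: T2, T4.
Verifying each step:
  T2 waits on nothing -> runs at once and releases mu13 and mu10
  run T4 (all its waits — mu10 — are resolved); releases mu19 and mu15


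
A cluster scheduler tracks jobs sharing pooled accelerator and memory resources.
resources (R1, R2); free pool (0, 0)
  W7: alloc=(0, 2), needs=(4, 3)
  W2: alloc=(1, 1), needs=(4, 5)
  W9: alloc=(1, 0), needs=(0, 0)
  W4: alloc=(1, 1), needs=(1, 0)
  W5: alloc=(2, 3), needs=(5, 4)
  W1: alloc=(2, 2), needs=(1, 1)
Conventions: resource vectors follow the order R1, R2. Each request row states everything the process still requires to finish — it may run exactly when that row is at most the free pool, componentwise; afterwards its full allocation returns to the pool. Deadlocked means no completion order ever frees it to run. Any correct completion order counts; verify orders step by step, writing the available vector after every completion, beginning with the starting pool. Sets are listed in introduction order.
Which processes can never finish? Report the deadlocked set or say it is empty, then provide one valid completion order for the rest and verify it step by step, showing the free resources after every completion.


No process is deadlocked.
Key observation: W9 fits the free pool immediately, and its release cascades until everyone finishes.
The rest can finish in the order W9, W4, W1, W7, W2, W5. Check, step by step:
  pool = (0, 0)
  run W9 (needs (0, 0), free (0, 0)); after release of (1, 0) the pool is (1, 0)
  run W4 (needs (1, 0), free (1, 0)); after release of (1, 1) the pool is (2, 1)
  run W1 (needs (1, 1), free (2, 1)); after release of (2, 2) the pool is (4, 3)
  run W7 (needs (4, 3), free (4, 3)); after release of (0, 2) the pool is (4, 5)
  run W2 (needs (4, 5), free (4, 5)); after release of (1, 1) the pool is (5, 6)
  run W5 (needs (5, 4), free (5, 6)); after release of (2, 3) the pool is (7, 9)


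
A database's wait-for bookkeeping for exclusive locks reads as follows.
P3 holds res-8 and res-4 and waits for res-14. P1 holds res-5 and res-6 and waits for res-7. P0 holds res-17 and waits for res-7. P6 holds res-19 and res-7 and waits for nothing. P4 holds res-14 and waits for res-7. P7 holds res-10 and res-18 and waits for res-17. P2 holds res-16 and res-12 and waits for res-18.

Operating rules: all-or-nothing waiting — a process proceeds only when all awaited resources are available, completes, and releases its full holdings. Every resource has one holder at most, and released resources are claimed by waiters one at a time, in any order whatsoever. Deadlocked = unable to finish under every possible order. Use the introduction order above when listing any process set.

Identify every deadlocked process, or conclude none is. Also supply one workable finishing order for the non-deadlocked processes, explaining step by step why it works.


No process is deadlocked.
Key observation: no waiting chain loops back on itself — every chain ends at a process that waits on nothing, so everyone eventually runs.
The rest can finish in the order P6, P0, P7, P4, P1, P2, P3.
Check, step by step:
  P6: no waits; runs immediately, freeing res-19 and res-7
  P0: everything it awaited (res-7) is free; runs, freeing res-17
  P7: everything it awaited (res-17) is free; runs, freeing res-10 and res-18
  P4: everything it awaited (res-7) is free; runs, freeing res-14
  P1: everything it awaited (res-7) is free; runs, freeing res-5 and res-6
  P2: everything it awaited (res-18) is free; runs, freeing res-16 and res-12
  P3: everything it awaited (res-14) is free; runs, freeing res-8 and res-4


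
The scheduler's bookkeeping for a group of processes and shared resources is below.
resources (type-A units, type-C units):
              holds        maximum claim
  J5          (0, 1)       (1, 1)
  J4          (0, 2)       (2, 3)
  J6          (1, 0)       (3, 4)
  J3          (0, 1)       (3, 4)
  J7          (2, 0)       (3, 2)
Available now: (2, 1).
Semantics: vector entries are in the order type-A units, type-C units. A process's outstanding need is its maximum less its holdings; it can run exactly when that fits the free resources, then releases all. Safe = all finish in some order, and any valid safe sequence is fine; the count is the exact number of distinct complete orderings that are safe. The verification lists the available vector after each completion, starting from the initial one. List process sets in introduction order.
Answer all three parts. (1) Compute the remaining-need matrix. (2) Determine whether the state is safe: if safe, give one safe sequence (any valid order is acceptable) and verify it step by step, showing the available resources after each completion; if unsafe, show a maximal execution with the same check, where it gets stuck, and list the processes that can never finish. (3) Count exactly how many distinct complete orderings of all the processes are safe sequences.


(1) Need matrix, components ordered type-A units, type-C units:
  J5: (1, 0)
  J4: (2, 1)
  J6: (2, 4)
  J3: (3, 3)
  J7: (1, 2)
(2) The state is SAFE; one workable sequence: J4, J7, J3, J6, J5.
Key observation: J4 is the earliest step where a requested resource binds exactly: need (2, 1), pool (2, 1) at its turn.
Check, step by step:
  pool = (2, 1)
  run J4 (needs (2, 1), free (2, 1)); after release of (0, 2) the pool is (2, 3)
  run J7 (needs (1, 2), free (2, 3)); after release of (2, 0) the pool is (4, 3)
  run J3 (needs (3, 3), free (4, 3)); after release of (0, 1) the pool is (4, 4)
  run J6 (needs (2, 4), free (4, 4)); after release of (1, 0) the pool is (5, 4)
  run J5 (needs (1, 0), free (5, 4)); after release of (0, 1) the pool is (5, 5)
(3) Exactly 14 of the possible complete orderings are safe sequences.


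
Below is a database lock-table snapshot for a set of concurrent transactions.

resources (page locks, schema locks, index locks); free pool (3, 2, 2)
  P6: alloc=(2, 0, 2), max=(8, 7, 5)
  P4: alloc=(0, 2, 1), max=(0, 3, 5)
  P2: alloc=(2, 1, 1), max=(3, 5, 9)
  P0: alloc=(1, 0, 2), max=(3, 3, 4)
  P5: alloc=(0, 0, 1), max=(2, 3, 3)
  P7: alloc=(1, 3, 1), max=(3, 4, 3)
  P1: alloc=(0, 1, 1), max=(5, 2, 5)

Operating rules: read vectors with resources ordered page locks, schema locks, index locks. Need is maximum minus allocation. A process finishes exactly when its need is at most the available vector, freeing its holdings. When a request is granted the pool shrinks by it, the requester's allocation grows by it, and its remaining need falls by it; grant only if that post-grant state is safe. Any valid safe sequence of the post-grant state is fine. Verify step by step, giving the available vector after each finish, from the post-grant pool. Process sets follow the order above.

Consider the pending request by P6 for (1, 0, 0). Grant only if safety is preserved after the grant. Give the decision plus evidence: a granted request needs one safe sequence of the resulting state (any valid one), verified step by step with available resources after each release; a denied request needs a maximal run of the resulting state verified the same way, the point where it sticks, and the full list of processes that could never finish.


DENY. Granting would leave the state unsafe.
Key observation: after P7, P5, P0, P4 the pool peaks at (4, 7, 7), and each blocked process is short somewhere: P6 on page locks; P2 on index locks; P1 on page locks.
On the post-grant state, P7, P5, P0, P4 is a maximal run — nothing extends it. Step-by-step check:
  pool = (2, 2, 2)
  P7 needs (2, 1, 2) <= (2, 2, 2) -> finishes; pool += (1, 3, 1) = (3, 5, 3)
  P5 needs (2, 3, 2) <= (3, 5, 3) -> finishes; pool += (0, 0, 1) = (3, 5, 4)
  P0 needs (2, 3, 2) <= (3, 5, 4) -> finishes; pool += (1, 0, 2) = (4, 5, 6)
  P4 needs (0, 1, 4) <= (4, 5, 6) -> finishes; pool += (0, 2, 1) = (4, 7, 7)
  blocked: P6 wants (5, 7, 3), pool (4, 7, 7) — not enough page locks
  blocked: P2 wants (1, 4, 8), pool (4, 7, 7) — not enough index locks
  blocked: P1 wants (5, 1, 4), pool (4, 7, 7) — not enough page locks
Had the request been granted, P6, P2 and P1 could never finish.


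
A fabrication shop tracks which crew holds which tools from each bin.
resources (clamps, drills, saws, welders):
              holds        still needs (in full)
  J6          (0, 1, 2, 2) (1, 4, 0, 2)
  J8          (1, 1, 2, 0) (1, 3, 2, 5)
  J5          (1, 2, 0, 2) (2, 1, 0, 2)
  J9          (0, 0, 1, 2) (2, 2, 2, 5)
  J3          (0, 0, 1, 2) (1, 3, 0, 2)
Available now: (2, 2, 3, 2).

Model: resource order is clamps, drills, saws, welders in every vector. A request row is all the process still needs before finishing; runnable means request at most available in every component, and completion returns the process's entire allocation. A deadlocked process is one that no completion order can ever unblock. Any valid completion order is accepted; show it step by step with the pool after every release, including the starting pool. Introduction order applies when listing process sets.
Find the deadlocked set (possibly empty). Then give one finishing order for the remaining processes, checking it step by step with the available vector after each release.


The deadlocked set is empty.
Key observation: no deadlock: J5 fits now, and the freed resources carry the rest through.
One completion order for the rest: J5, J6, J3, J9, J8. Check, step by step:
  pool = (2, 2, 3, 2)
  J5: need (2, 1, 0, 2) fits (2, 2, 3, 2); releases (1, 2, 0, 2), pool now (3, 4, 3, 4)
  J6: need (1, 4, 0, 2) fits (3, 4, 3, 4); releases (0, 1, 2, 2), pool now (3, 5, 5, 6)
  J3: need (1, 3, 0, 2) fits (3, 5, 5, 6); releases (0, 0, 1, 2), pool now (3, 5, 6, 8)
  J9: need (2, 2, 2, 5) fits (3, 5, 6, 8); releases (0, 0, 1, 2), pool now (3, 5, 7, 10)
  J8: need (1, 3, 2, 5) fits (3, 5, 7, 10); releases (1, 1, 2, 0), pool now (4, 6, 9, 10)


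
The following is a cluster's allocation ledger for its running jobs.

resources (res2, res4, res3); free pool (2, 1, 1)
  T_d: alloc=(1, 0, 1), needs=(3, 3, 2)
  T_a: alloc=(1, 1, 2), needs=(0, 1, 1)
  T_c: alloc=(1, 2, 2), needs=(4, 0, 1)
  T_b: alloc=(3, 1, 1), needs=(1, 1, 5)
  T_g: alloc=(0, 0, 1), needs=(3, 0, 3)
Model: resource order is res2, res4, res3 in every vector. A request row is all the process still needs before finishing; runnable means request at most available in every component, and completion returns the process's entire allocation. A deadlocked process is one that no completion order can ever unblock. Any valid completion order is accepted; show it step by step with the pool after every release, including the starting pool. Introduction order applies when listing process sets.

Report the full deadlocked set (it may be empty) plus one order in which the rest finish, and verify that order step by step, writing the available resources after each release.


The deadlocked set is T_d, T_c and T_b.
Key observation: after T_a, T_g the pool peaks at (3, 2, 4), and each blocked process is short somewhere: T_d on res4; T_c on res2; T_b on res3.
A valid finishing order for the others: T_a, T_g. Walking it through:
  pool = (2, 1, 1)
  run T_a (needs (0, 1, 1), free (2, 1, 1)); after release of (1, 1, 2) the pool is (3, 2, 3)
  run T_g (needs (3, 0, 3), free (3, 2, 3)); after release of (0, 0, 1) the pool is (3, 2, 4)
The stuck group stays short no matter what:
  T_d still needs (3, 3, 2) but only (3, 2, 4) is free — short on res4
  T_c still needs (4, 0, 1) but only (3, 2, 4) is free — short on res2
  T_b still needs (1, 1, 5) but only (3, 2, 4) is free — short on res3


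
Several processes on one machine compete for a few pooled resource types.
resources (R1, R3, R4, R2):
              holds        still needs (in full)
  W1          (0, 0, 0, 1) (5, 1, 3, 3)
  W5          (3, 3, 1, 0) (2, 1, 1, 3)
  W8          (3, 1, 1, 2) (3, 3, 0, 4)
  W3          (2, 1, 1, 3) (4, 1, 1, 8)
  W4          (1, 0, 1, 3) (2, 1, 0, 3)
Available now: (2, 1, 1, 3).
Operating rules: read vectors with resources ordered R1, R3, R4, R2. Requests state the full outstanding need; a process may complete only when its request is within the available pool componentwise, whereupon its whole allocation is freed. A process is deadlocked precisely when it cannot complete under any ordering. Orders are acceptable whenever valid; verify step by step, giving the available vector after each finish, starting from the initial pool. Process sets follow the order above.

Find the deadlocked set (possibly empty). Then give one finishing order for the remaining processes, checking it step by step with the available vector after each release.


The deadlocked set is empty.
Key observation: beginning at W5, releases accumulate fast enough that every process eventually fits.
A valid finishing order for the others: W5, W4, W8, W3, W1. Verifying each step:
  pool = (2, 1, 1, 3)
  W5 needs (2, 1, 1, 3) <= (2, 1, 1, 3) -> finishes; pool += (3, 3, 1, 0) = (5, 4, 2, 3)
  W4 needs (2, 1, 0, 3) <= (5, 4, 2, 3) -> finishes; pool += (1, 0, 1, 3) = (6, 4, 3, 6)
  W8 needs (3, 3, 0, 4) <= (6, 4, 3, 6) -> finishes; pool += (3, 1, 1, 2) = (9, 5, 4, 8)
  W3 needs (4, 1, 1, 8) <= (9, 5, 4, 8) -> finishes; pool += (2, 1, 1, 3) = (11, 6, 5, 11)
  W1 needs (5, 1, 3, 3) <= (11, 6, 5, 11) -> finishes; pool += (0, 0, 0, 1) = (11, 6, 5, 12)


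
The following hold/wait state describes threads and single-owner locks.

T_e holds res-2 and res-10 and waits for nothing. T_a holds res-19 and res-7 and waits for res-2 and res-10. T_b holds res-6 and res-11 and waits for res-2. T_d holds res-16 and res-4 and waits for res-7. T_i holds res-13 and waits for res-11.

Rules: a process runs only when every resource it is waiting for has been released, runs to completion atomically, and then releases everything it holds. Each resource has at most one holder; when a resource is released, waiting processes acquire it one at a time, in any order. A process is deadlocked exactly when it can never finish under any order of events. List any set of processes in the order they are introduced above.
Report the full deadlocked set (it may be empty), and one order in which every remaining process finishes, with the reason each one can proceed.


Nothing here is deadlocked.
Key observation: all waits point, directly or indirectly, at processes that can finish, so nothing is permanently blocked.
One completion order for the rest: T_e, T_a, T_b, T_i, T_d.
Step-by-step check:
  T_e: no waits; runs immediately, freeing res-2 and res-10
  T_a: everything it awaited (res-2 and res-10) is free; runs, freeing res-19 and res-7
  T_b: everything it awaited (res-2) is free; runs, freeing res-6 and res-11
  T_i: everything it awaited (res-11) is free; runs, freeing res-13
  T_d: everything it awaited (res-7) is free; runs, freeing res-16 and res-4


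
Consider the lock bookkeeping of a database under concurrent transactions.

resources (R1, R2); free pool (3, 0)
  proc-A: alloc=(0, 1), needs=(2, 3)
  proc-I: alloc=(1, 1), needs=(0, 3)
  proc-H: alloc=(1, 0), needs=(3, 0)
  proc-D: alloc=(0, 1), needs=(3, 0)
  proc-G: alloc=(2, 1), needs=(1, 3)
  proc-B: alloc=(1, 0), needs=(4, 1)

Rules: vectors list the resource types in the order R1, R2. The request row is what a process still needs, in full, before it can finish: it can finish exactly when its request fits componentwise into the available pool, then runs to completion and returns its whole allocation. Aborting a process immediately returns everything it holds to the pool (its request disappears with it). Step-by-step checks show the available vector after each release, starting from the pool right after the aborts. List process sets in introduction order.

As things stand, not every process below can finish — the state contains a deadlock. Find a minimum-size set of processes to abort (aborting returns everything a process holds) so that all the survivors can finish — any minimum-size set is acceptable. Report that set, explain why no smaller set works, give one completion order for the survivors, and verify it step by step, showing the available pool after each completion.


Abort proc-I and proc-G.
Key observation: no ordering could ever have run proc-A before the abort of proc-I and proc-G; with (3, 2) back in the pool it fits at step 2.
Minimality, checking each single-abort alternative: proc-A alone leaves proc-I blocked (short on R2); proc-I alone leaves proc-A blocked (short on R2); proc-H alone leaves proc-A blocked (short on R2); proc-D alone leaves proc-A blocked (short on R2); proc-G alone leaves proc-A blocked (short on R2); proc-B alone leaves proc-A blocked (short on R2).
Survivors finish in the order: proc-D, proc-A, proc-H, proc-B. Check, step by step (pool after the aborts first):
  pool = (6, 2)
  proc-D needs (3, 0) <= (6, 2) -> finishes; pool += (0, 1) = (6, 3)
  proc-A needs (2, 3) <= (6, 3) -> finishes; pool += (0, 1) = (6, 4)
  proc-H needs (3, 0) <= (6, 4) -> finishes; pool += (1, 0) = (7, 4)
  proc-B needs (4, 1) <= (7, 4) -> finishes; pool += (1, 0) = (8, 4)


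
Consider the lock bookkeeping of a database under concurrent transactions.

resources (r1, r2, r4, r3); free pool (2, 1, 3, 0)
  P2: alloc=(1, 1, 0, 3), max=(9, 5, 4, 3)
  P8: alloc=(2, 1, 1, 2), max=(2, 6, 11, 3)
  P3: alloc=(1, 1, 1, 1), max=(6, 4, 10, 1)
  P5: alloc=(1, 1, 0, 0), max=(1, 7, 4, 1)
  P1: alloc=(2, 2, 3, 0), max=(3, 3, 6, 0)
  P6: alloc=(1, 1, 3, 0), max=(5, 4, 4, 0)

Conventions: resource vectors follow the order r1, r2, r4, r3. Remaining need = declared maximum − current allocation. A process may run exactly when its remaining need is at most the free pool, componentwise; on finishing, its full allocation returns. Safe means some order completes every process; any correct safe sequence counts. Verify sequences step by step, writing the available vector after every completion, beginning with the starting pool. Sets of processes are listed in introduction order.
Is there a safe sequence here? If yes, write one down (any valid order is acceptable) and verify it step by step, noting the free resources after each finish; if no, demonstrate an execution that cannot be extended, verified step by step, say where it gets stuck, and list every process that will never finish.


SAFE. One safe sequence: P1, P6, P3, P8, P2, P5.
Key observation: the order's first zero-slack moment is P1 ((1, 1, 3, 0) needed, (2, 1, 3, 0) free — a requested resource with nothing to spare).
Verifying each step:
  pool = (2, 1, 3, 0)
  run P1 (needs (1, 1, 3, 0), free (2, 1, 3, 0)); after release of (2, 2, 3, 0) the pool is (4, 3, 6, 0)
  run P6 (needs (4, 3, 1, 0), free (4, 3, 6, 0)); after release of (1, 1, 3, 0) the pool is (5, 4, 9, 0)
  run P3 (needs (5, 3, 9, 0), free (5, 4, 9, 0)); after release of (1, 1, 1, 1) the pool is (6, 5, 10, 1)
  run P8 (needs (0, 5, 10, 1), free (6, 5, 10, 1)); after release of (2, 1, 1, 2) the pool is (8, 6, 11, 3)
  run P2 (needs (8, 4, 4, 0), free (8, 6, 11, 3)); after release of (1, 1, 0, 3) the pool is (9, 7, 11, 6)
  run P5 (needs (0, 6, 4, 1), free (9, 7, 11, 6)); after release of (1, 1, 0, 0) the pool is (10, 8, 11, 6)


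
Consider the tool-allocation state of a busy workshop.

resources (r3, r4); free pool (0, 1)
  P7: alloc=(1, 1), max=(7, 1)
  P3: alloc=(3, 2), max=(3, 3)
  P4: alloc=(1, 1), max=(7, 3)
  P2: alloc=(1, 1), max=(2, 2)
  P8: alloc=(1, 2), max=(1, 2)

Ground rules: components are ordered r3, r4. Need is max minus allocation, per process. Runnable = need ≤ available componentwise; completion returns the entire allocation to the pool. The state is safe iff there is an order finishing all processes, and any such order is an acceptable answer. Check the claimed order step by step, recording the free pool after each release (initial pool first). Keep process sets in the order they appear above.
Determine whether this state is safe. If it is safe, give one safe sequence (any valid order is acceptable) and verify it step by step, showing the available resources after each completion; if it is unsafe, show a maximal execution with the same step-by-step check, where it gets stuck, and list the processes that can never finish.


UNSAFE.
Key observation: r3 is the bottleneck — with P3, P8, P2 done the pool holds (5, 6), short of every remaining need.
A maximal execution: P3, P8, P2 — then nothing else fits. Check, step by step:
  pool = (0, 1)
  run P3 (needs (0, 1), free (0, 1)); after release of (3, 2) the pool is (3, 3)
  run P8 (needs (0, 0), free (3, 3)); after release of (1, 2) the pool is (4, 5)
  run P2 (needs (1, 1), free (4, 5)); after release of (1, 1) the pool is (5, 6)
  P7 cannot run: need (6, 0) vs free (5, 6) (insufficient r3)
  P4 cannot run: need (6, 2) vs free (5, 6) (insufficient r3)
Processes that can never finish: P7 and P4.


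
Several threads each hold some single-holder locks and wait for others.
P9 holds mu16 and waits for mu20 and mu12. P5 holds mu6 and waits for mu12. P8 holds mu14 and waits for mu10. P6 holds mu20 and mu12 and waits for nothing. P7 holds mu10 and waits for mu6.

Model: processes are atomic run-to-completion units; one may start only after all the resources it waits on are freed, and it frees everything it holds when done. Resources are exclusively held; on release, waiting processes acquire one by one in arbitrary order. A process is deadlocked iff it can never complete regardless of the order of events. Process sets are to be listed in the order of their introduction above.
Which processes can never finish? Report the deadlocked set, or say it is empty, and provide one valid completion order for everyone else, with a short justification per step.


Nothing here is deadlocked.
Key observation: no waiting chain loops back on itself — every chain ends at a process that waits on nothing, so everyone eventually runs.
The rest can finish in the order P6, P5, P7, P9, P8.
Walking it through:
  run P6 (it waits on nothing); releases mu20 and mu12
  run P5 (all its waits — mu12 — are resolved); releases mu6
  run P7 (all its waits — mu6 — are resolved); releases mu10
  run P9 (all its waits — mu20 and mu12 — are resolved); releases mu16
  run P8 (all its waits — mu10 — are resolved); releases mu14
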